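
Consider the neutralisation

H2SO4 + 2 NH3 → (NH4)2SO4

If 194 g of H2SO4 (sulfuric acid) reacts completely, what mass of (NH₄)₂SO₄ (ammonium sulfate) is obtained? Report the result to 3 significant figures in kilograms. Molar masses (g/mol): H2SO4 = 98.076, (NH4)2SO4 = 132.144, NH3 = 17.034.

0.261 kg

n(H2SO4) = 194.0 g / 98.076 g/mol = 1.978 mol.
From the equation the H2SO4:(NH4)2SO4 mole ratio is 1:1, so n((NH4)2SO4) = 1.978 × 1/1 = 1.978 mol.
Mass of (NH4)2SO4 = 1.978 mol × 132.144 g/mol = 261.4 g.
Converting to kg: 261.4 g = 0.261 kg.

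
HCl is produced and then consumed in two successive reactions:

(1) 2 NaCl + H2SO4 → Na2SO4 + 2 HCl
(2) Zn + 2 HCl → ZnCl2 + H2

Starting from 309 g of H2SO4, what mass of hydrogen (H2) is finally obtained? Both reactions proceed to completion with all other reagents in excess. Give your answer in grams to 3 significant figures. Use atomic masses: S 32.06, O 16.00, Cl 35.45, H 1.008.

6.35 g

M(H2SO4) = 2(1.008) + 32.06 + 4(16.00) = 98.076 g/mol.
M(H2) = 2(1.008) = 2.016 g/mol.
n(H2SO4) = 309.0 / 98.076 = 3.151 mol.
Step 1 gives a 1:2 ratio of H2SO4 to HCl, so n(HCl) = 6.301 mol.
In step 2 the HCl:H2 ratio is 2:1, so n(H2) = 3.151 mol.
Mass of H2 = 3.151 × 2.016 = 6.352 g.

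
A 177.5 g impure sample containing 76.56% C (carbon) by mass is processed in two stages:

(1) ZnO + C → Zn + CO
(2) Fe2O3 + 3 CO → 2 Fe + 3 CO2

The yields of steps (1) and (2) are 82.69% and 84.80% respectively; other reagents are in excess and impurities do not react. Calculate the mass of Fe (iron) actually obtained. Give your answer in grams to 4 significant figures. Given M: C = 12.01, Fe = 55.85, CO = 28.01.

295.4 g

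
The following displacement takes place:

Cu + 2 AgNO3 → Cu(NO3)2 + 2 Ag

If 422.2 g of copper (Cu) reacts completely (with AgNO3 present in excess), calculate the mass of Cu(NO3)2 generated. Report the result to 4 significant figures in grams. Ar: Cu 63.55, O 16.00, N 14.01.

1246 g

M(Cu) = 63.55 g/mol.
M(Cu(NO3)2) = 63.55 + 2(14.01) + 6(16.00) = 187.57 g/mol.
n(Cu) = 422.20 g / 63.55 g/mol = 6.6436 mol.
From the equation the Cu:Cu(NO3)2 mole ratio is 1:1, so n(Cu(NO3)2) = 6.6436 × 1/1 = 6.6436 mol.
Mass of Cu(NO3)2 = 6.6436 mol × 187.57 g/mol = 1246.1 g.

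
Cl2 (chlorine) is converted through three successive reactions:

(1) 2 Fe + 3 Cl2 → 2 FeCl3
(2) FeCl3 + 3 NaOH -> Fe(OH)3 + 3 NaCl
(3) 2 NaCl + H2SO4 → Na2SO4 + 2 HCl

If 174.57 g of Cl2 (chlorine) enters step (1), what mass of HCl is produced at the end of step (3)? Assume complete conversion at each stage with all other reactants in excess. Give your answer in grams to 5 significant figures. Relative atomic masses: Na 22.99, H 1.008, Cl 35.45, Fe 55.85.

179.53 g

M(Cl2) = 2(35.45) = 70.90 g/mol.
M(HCl) = 1.008 + 35.45 = 36.458 g/mol.
n(Cl2) = 174.57 / 70.90 = 2.46220 mol.
Reaction (1): Cl2→FeCl3 ratio 3:2 ⇒ n(FeCl3) = 1.64147 mol.
Reaction (2): FeCl3→NaCl ratio 1:3 ⇒ n(NaCl) = 4.92440 mol.
Reaction (3): NaCl→HCl ratio 2:2 ⇒ n(HCl) = 4.92440 mol.
Mass of HCl = 4.92440 × 36.458 = 179.534 g.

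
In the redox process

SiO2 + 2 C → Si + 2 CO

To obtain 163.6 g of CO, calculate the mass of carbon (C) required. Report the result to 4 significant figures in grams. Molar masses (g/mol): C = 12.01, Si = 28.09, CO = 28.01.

n(CO) = 163.60 g / 28.01 g/mol = 5.8408 mol.
From the equation the CO:C mole ratio is 2:2, so n(C) = 5.8408 × 2/2 = 5.8408 mol.
Mass of C = 5.8408 mol × 12.01 g/mol = 70.148 g.

70.15 g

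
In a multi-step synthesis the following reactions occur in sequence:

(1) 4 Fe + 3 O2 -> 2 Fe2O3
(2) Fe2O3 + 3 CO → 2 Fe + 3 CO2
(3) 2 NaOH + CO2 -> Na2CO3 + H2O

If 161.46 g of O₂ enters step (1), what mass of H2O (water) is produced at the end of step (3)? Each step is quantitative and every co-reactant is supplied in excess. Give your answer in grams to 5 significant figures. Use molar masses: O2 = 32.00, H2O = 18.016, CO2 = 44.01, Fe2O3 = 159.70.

n(O2) = 161.46 / 32.00 = 5.04563 mol.
Reaction (1): O2→Fe2O3 ratio 3:2 ⇒ n(Fe2O3) = 3.36375 mol.
Reaction (2): Fe2O3→CO2 ratio 1:3 ⇒ n(CO2) = 10.0913 mol.
Reaction (3): CO2→H2O ratio 1:1 ⇒ n(H2O) = 10.0913 mol.
Mass of H2O = 10.0913 × 18.016 = 181.804 g.

181.80 g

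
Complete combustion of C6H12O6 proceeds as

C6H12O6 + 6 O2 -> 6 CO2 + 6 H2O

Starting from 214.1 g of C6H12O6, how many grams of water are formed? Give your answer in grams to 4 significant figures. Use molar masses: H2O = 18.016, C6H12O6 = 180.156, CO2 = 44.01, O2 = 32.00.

n(C6H12O6) = 214.10 g / 180.156 g/mol = 1.1884 mol.
From the equation the C6H12O6:H2O mole ratio is 1:6, so n(H2O) = 1.1884 × 6/1 = 7.1305 mol.
Mass of H2O = 7.1305 mol × 18.016 g/mol = 128.46 g.

128.5 g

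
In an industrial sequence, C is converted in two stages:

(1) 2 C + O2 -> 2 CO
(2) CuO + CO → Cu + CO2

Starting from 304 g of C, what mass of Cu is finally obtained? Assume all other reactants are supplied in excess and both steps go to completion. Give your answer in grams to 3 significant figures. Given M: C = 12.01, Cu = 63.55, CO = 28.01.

n(C) = 304.0 / 12.01 = 25.31 mol.
Step 1 gives a 2:2 ratio of C to CO, so n(CO) = 25.31 mol.
In step 2 the CO:Cu ratio is 1:1, so n(Cu) = 25.31 mol.
Mass of Cu = 25.31 × 63.55 = 1609 g.

1610 g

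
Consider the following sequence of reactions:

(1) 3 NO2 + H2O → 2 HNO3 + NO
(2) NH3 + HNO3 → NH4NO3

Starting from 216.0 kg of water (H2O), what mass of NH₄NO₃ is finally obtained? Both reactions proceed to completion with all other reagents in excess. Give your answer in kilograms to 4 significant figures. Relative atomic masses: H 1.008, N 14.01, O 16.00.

1920 kg

M(H2O) = 2(1.008) + 16.00 = 18.016 g/mol.
M(NH4NO3) = 2(14.01) + 4(1.008) + 3(16.00) = 80.052 g/mol.
216.0 kg = 216000 g.
n(H2O) = 216000 / 18.016 = 11989 mol.
Step 1 gives a 1:2 ratio of H2O to HNO3, so n(HNO3) = 23979 mol.
In step 2 the HNO3:NH4NO3 ratio is 1:1, so n(NH4NO3) = 23979 mol.
Mass of NH4NO3 = 23979 × 80.052 = 1.9195 × 10^6 g = 1920 kg.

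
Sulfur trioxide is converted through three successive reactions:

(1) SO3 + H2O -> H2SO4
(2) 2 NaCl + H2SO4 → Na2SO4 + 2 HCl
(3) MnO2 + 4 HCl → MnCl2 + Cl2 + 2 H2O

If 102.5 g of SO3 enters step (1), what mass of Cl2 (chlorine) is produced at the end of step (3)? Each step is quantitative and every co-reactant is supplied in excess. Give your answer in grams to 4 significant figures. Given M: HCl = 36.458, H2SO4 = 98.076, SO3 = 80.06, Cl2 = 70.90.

n(SO3) = 102.5 / 80.06 = 1.2803 mol.
Reaction (1): SO3→H2SO4 ratio 1:1 ⇒ n(H2SO4) = 1.2803 mol.
Reaction (2): H2SO4→HCl ratio 1:2 ⇒ n(HCl) = 2.5606 mol.
Reaction (3): HCl→Cl2 ratio 4:1 ⇒ n(Cl2) = 0.64014 mol.
Mass of Cl2 = 0.64014 × 70.90 = 45.386 g.

45.39 g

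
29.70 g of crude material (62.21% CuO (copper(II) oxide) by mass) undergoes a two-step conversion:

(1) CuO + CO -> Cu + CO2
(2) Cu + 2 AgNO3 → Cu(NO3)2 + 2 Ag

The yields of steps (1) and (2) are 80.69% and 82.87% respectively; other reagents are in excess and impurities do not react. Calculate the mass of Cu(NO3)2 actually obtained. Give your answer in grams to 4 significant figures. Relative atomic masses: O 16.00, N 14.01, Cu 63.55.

29.13 g

Pure CuO = 29.70 × 0.6221 = 18.476 g.
M(CuO) = 63.55 + 16.00 = 79.55 g/mol.
M(Cu(NO3)2) = 63.55 + 2(14.01) + 6(16.00) = 187.57 g/mol.
n(CuO) = 18.476 / 79.55 = 0.23226 mol.
Step 1 (CuO:Cu = 1:1): theoretical n(Cu) = 0.23226 mol; at 80.69% yield, n(Cu) = 0.18741 mol.
Step 2 (Cu:Cu(NO3)2 = 1:1): theoretical n(Cu(NO3)2) = 0.18741 mol, so theoretical mass = 0.18741 × 187.57 = 35.153 g.
At 82.87% yield, actual mass of Cu(NO3)2 = 35.153 × 0.8287 = 29.131 g.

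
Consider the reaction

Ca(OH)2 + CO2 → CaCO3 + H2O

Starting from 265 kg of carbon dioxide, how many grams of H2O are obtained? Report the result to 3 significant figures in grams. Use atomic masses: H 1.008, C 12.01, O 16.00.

M(CO2) = 12.01 + 2(16.00) = 44.01 g/mol.
M(H2O) = 2(1.008) + 16.00 = 18.016 g/mol.
Convert: 265 kg = 265000 g.
n(CO2) = 265000 g / 44.01 g/mol = 6021 mol.
From the equation the CO2:H2O mole ratio is 1:1, so n(H2O) = 6021 × 1/1 = 6021 mol.
Mass of H2O = 6021 mol × 18.016 g/mol = 108500 g.

108000 g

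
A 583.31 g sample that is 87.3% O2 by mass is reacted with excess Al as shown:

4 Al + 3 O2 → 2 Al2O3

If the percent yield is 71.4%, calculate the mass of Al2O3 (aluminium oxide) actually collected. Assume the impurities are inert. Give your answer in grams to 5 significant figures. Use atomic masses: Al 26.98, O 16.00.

772.33 g

Pure O2 available = 583.31 g × 0.873 = 509.230 g.
M(O2) = 2(16.00) = 32.00 g/mol.
M(Al2O3) = 2(26.98) + 3(16.00) = 101.96 g/mol.
n(O2) = 509.230 g / 32.00 g/mol = 15.9134 mol.
From the equation the O2:Al2O3 mole ratio is 3:2, so n(Al2O3) = 15.9134 × 2/3 = 10.6090 mol.
Mass of Al2O3 = 10.6090 mol × 101.96 g/mol = 1081.69 g.
Actual mass collected = 1081.69 g × 0.714 = 772.326 g.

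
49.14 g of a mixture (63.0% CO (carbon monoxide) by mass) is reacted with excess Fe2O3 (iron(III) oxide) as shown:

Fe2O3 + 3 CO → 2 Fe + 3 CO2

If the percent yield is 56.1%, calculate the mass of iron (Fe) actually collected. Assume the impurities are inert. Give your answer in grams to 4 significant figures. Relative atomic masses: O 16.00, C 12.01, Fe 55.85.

Pure CO available = 49.14 g × 0.630 = 30.958 g.
M(CO) = 12.01 + 16.00 = 28.01 g/mol.
M(Fe) = 55.85 g/mol.
n(CO) = 30.958 g / 28.01 g/mol = 1.1053 mol.
From the equation the CO:Fe mole ratio is 3:2, so n(Fe) = 1.1053 × 2/3 = 0.73684 mol.
Mass of Fe = 0.73684 mol × 55.85 g/mol = 41.152 g.
Actual mass collected = 41.152 g × 0.561 = 23.086 g.

23.09 g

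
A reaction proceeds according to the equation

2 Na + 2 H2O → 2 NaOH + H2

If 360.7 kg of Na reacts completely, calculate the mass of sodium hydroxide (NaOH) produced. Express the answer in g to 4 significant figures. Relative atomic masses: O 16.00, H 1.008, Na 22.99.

627500 g

M(Na) = 22.99 g/mol.
M(NaOH) = 22.99 + 16.00 + 1.008 = 39.998 g/mol.
Convert: 360.7 kg = 360700 g.
n(Na) = 360700 g / 22.99 g/mol = 15689 mol.
From the equation the Na:NaOH mole ratio is 2:2, so n(NaOH) = 15689 × 2/2 = 15689 mol.
Mass of NaOH = 15689 mol × 39.998 g/mol = 627550 g.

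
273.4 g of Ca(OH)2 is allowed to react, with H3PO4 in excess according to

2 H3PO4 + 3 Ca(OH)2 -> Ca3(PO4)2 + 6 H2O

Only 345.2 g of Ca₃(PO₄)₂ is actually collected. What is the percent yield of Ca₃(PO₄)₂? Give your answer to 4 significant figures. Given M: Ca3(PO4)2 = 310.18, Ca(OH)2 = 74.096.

n(Ca(OH)2) = 273.40 g / 74.096 g/mol = 3.6898 mol.
From the equation the Ca(OH)2:Ca3(PO4)2 mole ratio is 3:1, so n(Ca3(PO4)2) = 3.6898 × 1/3 = 1.2299 mol.
Mass of Ca3(PO4)2 = 1.2299 mol × 310.18 g/mol = 381.50 g.
This is the theoretical yield. Percent yield = 345.2 g / 381.50 g × 100% = 90.485%.

90.48 %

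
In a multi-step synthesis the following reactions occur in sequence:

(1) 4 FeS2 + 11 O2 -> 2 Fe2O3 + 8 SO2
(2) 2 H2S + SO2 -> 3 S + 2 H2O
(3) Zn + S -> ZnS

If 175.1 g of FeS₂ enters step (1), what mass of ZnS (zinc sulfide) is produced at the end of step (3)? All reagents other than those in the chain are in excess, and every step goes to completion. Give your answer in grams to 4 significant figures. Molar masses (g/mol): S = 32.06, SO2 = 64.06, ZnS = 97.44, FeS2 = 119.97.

n(FeS2) = 175.1 / 119.97 = 1.4595 mol.
Reaction (1): FeS2→SO2 ratio 4:8 ⇒ n(SO2) = 2.9191 mol.
Reaction (2): SO2→S ratio 1:3 ⇒ n(S) = 8.7572 mol.
Reaction (3): S→ZnS ratio 1:1 ⇒ n(ZnS) = 8.7572 mol.
Mass of ZnS = 8.7572 × 97.44 = 853.30 g.

853.3 g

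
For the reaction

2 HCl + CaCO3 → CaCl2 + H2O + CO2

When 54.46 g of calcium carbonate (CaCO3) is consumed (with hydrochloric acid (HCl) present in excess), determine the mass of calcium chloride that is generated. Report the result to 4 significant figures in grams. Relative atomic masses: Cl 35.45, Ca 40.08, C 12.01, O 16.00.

M(CaCO3) = 40.08 + 12.01 + 3(16.00) = 100.09 g/mol.
M(CaCl2) = 40.08 + 2(35.45) = 110.98 g/mol.
n(CaCO3) = 54.460 g / 100.09 g/mol = 0.54411 mol.
From the equation the CaCO3:CaCl2 mole ratio is 1:1, so n(CaCl2) = 0.54411 × 1/1 = 0.54411 mol.
Mass of CaCl2 = 0.54411 mol × 110.98 g/mol = 60.385 g.

60.39 g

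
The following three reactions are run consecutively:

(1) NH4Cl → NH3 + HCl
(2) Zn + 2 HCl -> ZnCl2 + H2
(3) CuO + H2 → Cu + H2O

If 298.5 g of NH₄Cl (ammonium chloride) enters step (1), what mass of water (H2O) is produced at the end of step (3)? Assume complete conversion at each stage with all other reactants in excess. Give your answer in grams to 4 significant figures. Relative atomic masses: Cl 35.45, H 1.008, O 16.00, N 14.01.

50.27 g

M(NH4Cl) = 14.01 + 4(1.008) + 35.45 = 53.492 g/mol.
M(H2O) = 2(1.008) + 16.00 = 18.016 g/mol.
n(NH4Cl) = 298.5 / 53.492 = 5.5803 mol.
Reaction (1): NH4Cl→HCl ratio 1:1 ⇒ n(HCl) = 5.5803 mol.
Reaction (2): HCl→H2 ratio 2:1 ⇒ n(H2) = 2.7901 mol.
Reaction (3): H2→H2O ratio 1:1 ⇒ n(H2O) = 2.7901 mol.
Mass of H2O = 2.7901 × 18.016 = 50.267 g.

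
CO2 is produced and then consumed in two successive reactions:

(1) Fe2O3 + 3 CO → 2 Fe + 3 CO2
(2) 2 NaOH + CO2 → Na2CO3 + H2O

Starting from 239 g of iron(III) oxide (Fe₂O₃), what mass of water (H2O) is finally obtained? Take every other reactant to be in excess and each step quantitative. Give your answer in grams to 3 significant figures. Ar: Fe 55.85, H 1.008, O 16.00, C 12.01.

80.9 g

M(Fe2O3) = 2(55.85) + 3(16.00) = 159.70 g/mol.
M(H2O) = 2(1.008) + 16.00 = 18.016 g/mol.
n(Fe2O3) = 239.0 / 159.70 = 1.497 mol.
Step 1 gives a 1:3 ratio of Fe2O3 to CO2, so n(CO2) = 4.490 mol.
In step 2 the CO2:H2O ratio is 1:1, so n(H2O) = 4.490 mol.
Mass of H2O = 4.490 × 18.016 = 80.89 g.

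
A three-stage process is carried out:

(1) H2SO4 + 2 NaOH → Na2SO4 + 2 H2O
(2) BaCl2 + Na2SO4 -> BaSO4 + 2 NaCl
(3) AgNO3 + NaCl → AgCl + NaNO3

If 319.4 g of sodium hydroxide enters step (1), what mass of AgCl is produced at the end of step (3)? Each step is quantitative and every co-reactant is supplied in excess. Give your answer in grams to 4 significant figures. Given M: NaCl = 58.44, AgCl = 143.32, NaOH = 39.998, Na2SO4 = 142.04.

1144 g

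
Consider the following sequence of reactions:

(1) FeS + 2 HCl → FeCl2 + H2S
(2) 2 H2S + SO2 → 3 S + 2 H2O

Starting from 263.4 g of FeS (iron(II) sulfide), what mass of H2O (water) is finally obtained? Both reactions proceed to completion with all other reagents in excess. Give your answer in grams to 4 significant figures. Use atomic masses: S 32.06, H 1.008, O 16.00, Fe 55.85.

M(FeS) = 55.85 + 32.06 = 87.91 g/mol.
M(H2O) = 2(1.008) + 16.00 = 18.016 g/mol.
n(FeS) = 263.40 / 87.91 = 2.9962 mol.
Step 1 gives a 1:1 ratio of FeS to H2S, so n(H2S) = 2.9962 mol.
In step 2 the H2S:H2O ratio is 2:2, so n(H2O) = 2.9962 mol.
Mass of H2O = 2.9962 × 18.016 = 53.980 g.

53.98 g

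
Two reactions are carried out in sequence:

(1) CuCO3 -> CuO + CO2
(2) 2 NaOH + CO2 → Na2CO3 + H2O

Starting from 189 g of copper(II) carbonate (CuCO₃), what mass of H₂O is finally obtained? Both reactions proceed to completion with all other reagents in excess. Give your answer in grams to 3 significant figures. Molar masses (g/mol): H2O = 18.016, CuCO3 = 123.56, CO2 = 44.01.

27.6 g

n(CuCO3) = 189.0 / 123.56 = 1.530 mol.
Step 1 gives a 1:1 ratio of CuCO3 to CO2, so n(CO2) = 1.530 mol.
In step 2 the CO2:H2O ratio is 1:1, so n(H2O) = 1.530 mol.
Mass of H2O = 1.530 × 18.016 = 27.56 g.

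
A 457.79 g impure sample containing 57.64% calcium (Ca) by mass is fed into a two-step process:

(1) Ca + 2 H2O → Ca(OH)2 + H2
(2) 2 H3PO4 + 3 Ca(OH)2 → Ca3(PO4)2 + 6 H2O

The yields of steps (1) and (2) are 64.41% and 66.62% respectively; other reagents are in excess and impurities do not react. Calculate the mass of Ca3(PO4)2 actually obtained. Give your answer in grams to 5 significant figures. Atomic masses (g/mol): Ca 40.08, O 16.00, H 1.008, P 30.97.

292.09 g

Pure Ca = 457.79 × 0.5764 = 263.870 g.
M(Ca) = 40.08 g/mol.
M(Ca3(PO4)2) = 3(40.08) + 2(30.97) + 8(16.00) = 310.18 g/mol.
n(Ca) = 263.870 / 40.08 = 6.58359 mol.
Step 1 (Ca:Ca(OH)2 = 1:1): theoretical n(Ca(OH)2) = 6.58359 mol; at 64.41% yield, n(Ca(OH)2) = 4.24049 mol.
Step 2 (Ca(OH)2:Ca3(PO4)2 = 3:1): theoretical n(Ca3(PO4)2) = 1.41350 mol, so theoretical mass = 1.41350 × 310.18 = 438.438 g.
At 66.62% yield, actual mass of Ca3(PO4)2 = 438.438 × 0.6662 = 292.088 g.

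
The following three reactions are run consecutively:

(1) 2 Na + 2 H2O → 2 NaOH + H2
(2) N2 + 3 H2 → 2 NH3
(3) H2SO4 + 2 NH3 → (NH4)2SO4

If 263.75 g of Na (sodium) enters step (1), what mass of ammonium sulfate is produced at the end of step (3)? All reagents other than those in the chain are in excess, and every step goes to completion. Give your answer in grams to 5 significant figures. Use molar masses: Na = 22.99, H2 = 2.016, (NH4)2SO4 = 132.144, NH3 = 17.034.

n(Na) = 263.75 / 22.99 = 11.4724 mol.
Reaction (1): Na→H2 ratio 2:1 ⇒ n(H2) = 5.73619 mol.
Reaction (2): H2→NH3 ratio 3:2 ⇒ n(NH3) = 3.82413 mol.
Reaction (3): NH3→(NH4)2SO4 ratio 2:1 ⇒ n((NH4)2SO4) = 1.91206 mol.
Mass of (NH4)2SO4 = 1.91206 × 132.144 = 252.668 g.

252.67 g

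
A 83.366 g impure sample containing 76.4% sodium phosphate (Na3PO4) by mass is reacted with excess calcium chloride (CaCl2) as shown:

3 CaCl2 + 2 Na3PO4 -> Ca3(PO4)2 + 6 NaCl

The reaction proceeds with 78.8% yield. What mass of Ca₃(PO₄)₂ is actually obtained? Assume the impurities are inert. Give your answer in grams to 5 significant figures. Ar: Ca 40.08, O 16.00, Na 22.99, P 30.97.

47.480 g

Pure Na3PO4 available = 83.366 g × 0.764 = 63.6916 g.
M(Na3PO4) = 3(22.99) + 30.97 + 4(16.00) = 163.94 g/mol.
M(Ca3(PO4)2) = 3(40.08) + 2(30.97) + 8(16.00) = 310.18 g/mol.
n(Na3PO4) = 63.6916 g / 163.94 g/mol = 0.388506 mol.
From the equation the Na3PO4:Ca3(PO4)2 mole ratio is 2:1, so n(Ca3(PO4)2) = 0.388506 × 1/2 = 0.194253 mol.
Mass of Ca3(PO4)2 = 0.194253 mol × 310.18 g/mol = 60.2533 g.
Actual mass collected = 60.2533 g × 0.788 = 47.4796 g.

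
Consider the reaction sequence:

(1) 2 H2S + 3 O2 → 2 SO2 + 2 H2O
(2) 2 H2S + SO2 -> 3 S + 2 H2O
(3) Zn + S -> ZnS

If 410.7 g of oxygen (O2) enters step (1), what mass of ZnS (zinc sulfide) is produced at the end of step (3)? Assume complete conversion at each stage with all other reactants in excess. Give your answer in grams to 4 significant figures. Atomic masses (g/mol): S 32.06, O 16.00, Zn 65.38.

2501 g

M(O2) = 2(16.00) = 32.00 g/mol.
M(ZnS) = 65.38 + 32.06 = 97.44 g/mol.
n(O2) = 410.7 / 32.00 = 12.834 mol.
Reaction (1): O2→SO2 ratio 3:2 ⇒ n(SO2) = 8.5563 mol.
Reaction (2): SO2→S ratio 1:3 ⇒ n(S) = 25.669 mol.
Reaction (3): S→ZnS ratio 1:1 ⇒ n(ZnS) = 25.669 mol.
Mass of ZnS = 25.669 × 97.44 = 2501.2 g.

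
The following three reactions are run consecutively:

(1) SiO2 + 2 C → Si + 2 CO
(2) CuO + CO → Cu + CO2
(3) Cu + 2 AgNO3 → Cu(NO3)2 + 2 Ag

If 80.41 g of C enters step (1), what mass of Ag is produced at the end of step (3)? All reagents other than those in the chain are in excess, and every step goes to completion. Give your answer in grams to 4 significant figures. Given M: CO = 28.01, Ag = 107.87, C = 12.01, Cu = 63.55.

n(C) = 80.41 / 12.01 = 6.6953 mol.
Reaction (1): C→CO ratio 2:2 ⇒ n(CO) = 6.6953 mol.
Reaction (2): CO→Cu ratio 1:1 ⇒ n(Cu) = 6.6953 mol.
Reaction (3): Cu→Ag ratio 1:2 ⇒ n(Ag) = 13.391 mol.
Mass of Ag = 13.391 × 107.87 = 1444.4 g.

1444 g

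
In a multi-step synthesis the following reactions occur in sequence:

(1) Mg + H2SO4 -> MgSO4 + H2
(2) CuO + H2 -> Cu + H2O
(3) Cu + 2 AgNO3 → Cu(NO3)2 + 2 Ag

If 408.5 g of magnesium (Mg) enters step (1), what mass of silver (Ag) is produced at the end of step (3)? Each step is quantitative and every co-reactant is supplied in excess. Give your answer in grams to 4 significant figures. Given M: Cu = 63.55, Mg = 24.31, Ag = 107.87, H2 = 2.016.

n(Mg) = 408.5 / 24.31 = 16.804 mol.
Reaction (1): Mg→H2 ratio 1:1 ⇒ n(H2) = 16.804 mol.
Reaction (2): H2→Cu ratio 1:1 ⇒ n(Cu) = 16.804 mol.
Reaction (3): Cu→Ag ratio 1:2 ⇒ n(Ag) = 33.608 mol.
Mass of Ag = 33.608 × 107.87 = 3625.2 g.

3625 g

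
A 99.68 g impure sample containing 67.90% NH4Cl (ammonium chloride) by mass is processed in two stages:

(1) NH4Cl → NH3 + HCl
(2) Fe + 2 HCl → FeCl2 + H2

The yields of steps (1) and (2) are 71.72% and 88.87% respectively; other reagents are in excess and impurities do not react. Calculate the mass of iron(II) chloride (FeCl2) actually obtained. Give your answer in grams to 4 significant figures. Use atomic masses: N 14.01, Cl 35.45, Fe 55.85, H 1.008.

Pure NH4Cl = 99.68 × 0.6790 = 67.683 g.
M(NH4Cl) = 14.01 + 4(1.008) + 35.45 = 53.492 g/mol.
M(FeCl2) = 55.85 + 2(35.45) = 126.75 g/mol.
n(NH4Cl) = 67.683 / 53.492 = 1.2653 mol.
Step 1 (NH4Cl:HCl = 1:1): theoretical n(HCl) = 1.2653 mol; at 71.72% yield, n(HCl) = 0.90746 mol.
Step 2 (HCl:FeCl2 = 2:1): theoretical n(FeCl2) = 0.45373 mol, so theoretical mass = 0.45373 × 126.75 = 57.511 g.
At 88.87% yield, actual mass of FeCl2 = 57.511 × 0.8887 = 51.110 g.

51.11 g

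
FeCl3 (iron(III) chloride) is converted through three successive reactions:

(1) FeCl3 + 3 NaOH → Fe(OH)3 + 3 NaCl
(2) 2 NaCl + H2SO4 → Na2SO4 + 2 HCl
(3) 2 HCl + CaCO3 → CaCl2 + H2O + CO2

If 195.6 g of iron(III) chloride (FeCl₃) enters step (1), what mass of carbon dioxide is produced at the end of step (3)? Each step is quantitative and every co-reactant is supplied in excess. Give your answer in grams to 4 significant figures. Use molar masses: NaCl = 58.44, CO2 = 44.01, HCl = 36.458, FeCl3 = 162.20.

n(FeCl3) = 195.6 / 162.20 = 1.2059 mol.
Reaction (1): FeCl3→NaCl ratio 1:3 ⇒ n(NaCl) = 3.6178 mol.
Reaction (2): NaCl→HCl ratio 2:2 ⇒ n(HCl) = 3.6178 mol.
Reaction (3): HCl→CO2 ratio 2:1 ⇒ n(CO2) = 1.8089 mol.
Mass of CO2 = 1.8089 × 44.01 = 79.609 g.

79.61 g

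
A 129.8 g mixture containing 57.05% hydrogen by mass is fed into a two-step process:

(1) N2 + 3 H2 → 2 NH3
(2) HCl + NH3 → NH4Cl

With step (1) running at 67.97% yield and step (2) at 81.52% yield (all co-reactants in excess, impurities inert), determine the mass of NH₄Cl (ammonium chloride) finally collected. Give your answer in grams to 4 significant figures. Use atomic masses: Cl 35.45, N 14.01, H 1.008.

Pure H2 = 129.8 × 0.5705 = 74.051 g.
M(H2) = 2(1.008) = 2.016 g/mol.
M(NH4Cl) = 14.01 + 4(1.008) + 35.45 = 53.492 g/mol.
n(H2) = 74.051 / 2.016 = 36.732 mol.
Step 1 (H2:NH3 = 3:2): theoretical n(NH3) = 24.488 mol; at 67.97% yield, n(NH3) = 16.644 mol.
Step 2 (NH3:NH4Cl = 1:1): theoretical n(NH4Cl) = 16.644 mol, so theoretical mass = 16.644 × 53.492 = 890.34 g.
At 81.52% yield, actual mass of NH4Cl = 890.34 × 0.8152 = 725.80 g.

725.8 g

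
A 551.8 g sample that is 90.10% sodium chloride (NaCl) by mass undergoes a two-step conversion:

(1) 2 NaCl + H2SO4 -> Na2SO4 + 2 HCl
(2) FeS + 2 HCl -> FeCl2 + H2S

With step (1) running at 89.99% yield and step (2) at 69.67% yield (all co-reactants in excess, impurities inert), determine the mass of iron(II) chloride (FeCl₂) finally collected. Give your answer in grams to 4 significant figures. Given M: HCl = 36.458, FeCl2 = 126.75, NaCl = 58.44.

338.0 g

Pure NaCl = 551.8 × 0.9010 = 497.17 g.
n(NaCl) = 497.17 / 58.44 = 8.5074 mol.
Step 1 (NaCl:HCl = 2:2): theoretical n(HCl) = 8.5074 mol; at 89.99% yield, n(HCl) = 7.6558 mol.
Step 2 (HCl:FeCl2 = 2:1): theoretical n(FeCl2) = 3.8279 mol, so theoretical mass = 3.8279 × 126.75 = 485.19 g.
At 69.67% yield, actual mass of FeCl2 = 485.19 × 0.6967 = 338.03 g.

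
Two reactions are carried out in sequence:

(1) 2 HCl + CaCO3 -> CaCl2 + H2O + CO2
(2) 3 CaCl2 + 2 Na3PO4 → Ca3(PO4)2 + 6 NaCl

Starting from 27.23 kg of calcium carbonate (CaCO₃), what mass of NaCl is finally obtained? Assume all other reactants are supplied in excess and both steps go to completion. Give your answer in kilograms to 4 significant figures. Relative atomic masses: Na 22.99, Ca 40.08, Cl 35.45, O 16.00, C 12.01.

31.80 kg

M(CaCO3) = 40.08 + 12.01 + 3(16.00) = 100.09 g/mol.
M(NaCl) = 22.99 + 35.45 = 58.44 g/mol.
27.23 kg = 27230 g.
n(CaCO3) = 27230 / 100.09 = 272.06 mol.
Step 1 gives a 1:1 ratio of CaCO3 to CaCl2, so n(CaCl2) = 272.06 mol.
In step 2 the CaCl2:NaCl ratio is 3:6, so n(NaCl) = 544.11 mol.
Mass of NaCl = 544.11 × 58.44 = 31798 g = 31.80 kg.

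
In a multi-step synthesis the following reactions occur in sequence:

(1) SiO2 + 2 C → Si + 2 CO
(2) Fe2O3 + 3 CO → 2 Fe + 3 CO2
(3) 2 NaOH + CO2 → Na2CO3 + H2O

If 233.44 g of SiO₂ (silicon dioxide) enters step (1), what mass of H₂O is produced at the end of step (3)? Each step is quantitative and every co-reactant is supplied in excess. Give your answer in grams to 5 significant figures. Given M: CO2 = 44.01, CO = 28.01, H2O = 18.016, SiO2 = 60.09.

139.98 g

n(SiO2) = 233.44 / 60.09 = 3.88484 mol.
Reaction (1): SiO2→CO ratio 1:2 ⇒ n(CO) = 7.76968 mol.
Reaction (2): CO→CO2 ratio 3:3 ⇒ n(CO2) = 7.76968 mol.
Reaction (3): CO2→H2O ratio 1:1 ⇒ n(H2O) = 7.76968 mol.
Mass of H2O = 7.76968 × 18.016 = 139.979 g.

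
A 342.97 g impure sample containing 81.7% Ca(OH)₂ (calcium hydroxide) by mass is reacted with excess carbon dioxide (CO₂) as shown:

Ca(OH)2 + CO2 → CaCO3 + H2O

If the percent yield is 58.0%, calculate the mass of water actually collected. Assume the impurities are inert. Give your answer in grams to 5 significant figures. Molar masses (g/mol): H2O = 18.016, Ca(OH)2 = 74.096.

Pure Ca(OH)2 available = 342.97 g × 0.817 = 280.206 g.
n(Ca(OH)2) = 280.206 g / 74.096 g/mol = 3.78167 mol.
From the equation the Ca(OH)2:H2O mole ratio is 1:1, so n(H2O) = 3.78167 × 1/1 = 3.78167 mol.
Mass of H2O = 3.78167 mol × 18.016 g/mol = 68.1305 g.
Actual mass collected = 68.1305 g × 0.580 = 39.5157 g.

39.516 g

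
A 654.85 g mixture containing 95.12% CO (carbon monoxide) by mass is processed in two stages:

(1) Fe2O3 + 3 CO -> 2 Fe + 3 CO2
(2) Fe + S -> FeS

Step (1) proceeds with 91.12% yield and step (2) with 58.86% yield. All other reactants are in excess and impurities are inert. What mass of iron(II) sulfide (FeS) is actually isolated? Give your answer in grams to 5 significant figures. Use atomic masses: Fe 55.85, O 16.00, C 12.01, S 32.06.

699.01 g

Pure CO = 654.85 × 0.9512 = 622.893 g.
M(CO) = 12.01 + 16.00 = 28.01 g/mol.
M(FeS) = 55.85 + 32.06 = 87.91 g/mol.
n(CO) = 622.893 / 28.01 = 22.2382 mol.
Step 1 (CO:Fe = 3:2): theoretical n(Fe) = 14.8255 mol; at 91.12% yield, n(Fe) = 13.5090 mol.
Step 2 (Fe:FeS = 1:1): theoretical n(FeS) = 13.5090 mol, so theoretical mass = 13.5090 × 87.91 = 1187.58 g.
At 58.86% yield, actual mass of FeS = 1187.58 × 0.5886 = 699.007 g.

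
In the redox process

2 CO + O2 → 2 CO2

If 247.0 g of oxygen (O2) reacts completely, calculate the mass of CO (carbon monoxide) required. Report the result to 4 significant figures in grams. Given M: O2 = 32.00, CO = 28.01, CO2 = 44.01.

n(O2) = 247.00 g / 32.00 g/mol = 7.7188 mol.
From the equation the O2:CO mole ratio is 1:2, so n(CO) = 7.7188 × 2/1 = 15.438 mol.
Mass of CO = 15.438 mol × 28.01 g/mol = 432.40 g.

432.4 g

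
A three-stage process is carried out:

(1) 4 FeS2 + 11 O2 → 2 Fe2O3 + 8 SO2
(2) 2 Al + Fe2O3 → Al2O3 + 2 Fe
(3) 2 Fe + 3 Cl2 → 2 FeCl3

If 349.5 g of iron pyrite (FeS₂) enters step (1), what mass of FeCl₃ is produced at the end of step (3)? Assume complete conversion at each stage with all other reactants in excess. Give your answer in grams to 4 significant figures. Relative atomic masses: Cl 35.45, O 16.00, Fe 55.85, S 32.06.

M(FeS2) = 55.85 + 2(32.06) = 119.97 g/mol.
M(FeCl3) = 55.85 + 3(35.45) = 162.20 g/mol.
n(FeS2) = 349.5 / 119.97 = 2.9132 mol.
Reaction (1): FeS2→Fe2O3 ratio 4:2 ⇒ n(Fe2O3) = 1.4566 mol.
Reaction (2): Fe2O3→Fe ratio 1:2 ⇒ n(Fe) = 2.9132 mol.
Reaction (3): Fe→FeCl3 ratio 2:2 ⇒ n(FeCl3) = 2.9132 mol.
Mass of FeCl3 = 2.9132 × 162.20 = 472.53 g.

472.5 g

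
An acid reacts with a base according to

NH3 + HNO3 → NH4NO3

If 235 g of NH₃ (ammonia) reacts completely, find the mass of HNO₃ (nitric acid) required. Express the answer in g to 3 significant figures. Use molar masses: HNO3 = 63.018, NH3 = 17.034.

869 g

n(NH3) = 235.0 g / 17.034 g/mol = 13.80 mol.
From the equation the NH3:HNO3 mole ratio is 1:1, so n(HNO3) = 13.80 × 1/1 = 13.80 mol.
Mass of HNO3 = 13.80 mol × 63.018 g/mol = 869.4 g.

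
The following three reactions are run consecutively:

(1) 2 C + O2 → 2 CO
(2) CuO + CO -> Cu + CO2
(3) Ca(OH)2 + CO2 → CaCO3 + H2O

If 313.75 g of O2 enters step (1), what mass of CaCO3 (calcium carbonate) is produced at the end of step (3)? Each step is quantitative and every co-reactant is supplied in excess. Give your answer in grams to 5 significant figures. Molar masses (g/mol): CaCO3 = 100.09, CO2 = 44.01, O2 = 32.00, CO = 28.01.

n(O2) = 313.75 / 32.00 = 9.80469 mol.
Reaction (1): O2→CO ratio 1:2 ⇒ n(CO) = 19.6094 mol.
Reaction (2): CO→CO2 ratio 1:1 ⇒ n(CO2) = 19.6094 mol.
Reaction (3): CO2→CaCO3 ratio 1:1 ⇒ n(CaCO3) = 19.6094 mol.
Mass of CaCO3 = 19.6094 × 100.09 = 1962.70 g.

1962.7 g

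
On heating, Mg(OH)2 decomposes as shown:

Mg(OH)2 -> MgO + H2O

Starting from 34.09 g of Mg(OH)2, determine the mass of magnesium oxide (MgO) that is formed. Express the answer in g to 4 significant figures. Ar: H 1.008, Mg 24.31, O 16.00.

23.56 g

M(Mg(OH)2) = 24.31 + 2(16.00) + 2(1.008) = 58.326 g/mol.
M(MgO) = 24.31 + 16.00 = 40.31 g/mol.
n(Mg(OH)2) = 34.090 g / 58.326 g/mol = 0.58447 mol.
From the equation the Mg(OH)2:MgO mole ratio is 1:1, so n(MgO) = 0.58447 × 1/1 = 0.58447 mol.
Mass of MgO = 0.58447 mol × 40.31 g/mol = 23.560 g.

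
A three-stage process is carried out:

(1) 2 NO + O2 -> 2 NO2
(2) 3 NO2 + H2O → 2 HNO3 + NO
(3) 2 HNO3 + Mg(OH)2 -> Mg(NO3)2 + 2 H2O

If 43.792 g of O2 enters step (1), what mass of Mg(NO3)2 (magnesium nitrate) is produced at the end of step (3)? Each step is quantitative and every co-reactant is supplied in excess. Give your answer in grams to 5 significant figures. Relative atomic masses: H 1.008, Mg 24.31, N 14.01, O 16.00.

135.33 g

M(O2) = 2(16.00) = 32.00 g/mol.
M(Mg(NO3)2) = 24.31 + 2(14.01) + 6(16.00) = 148.33 g/mol.
n(O2) = 43.792 / 32.00 = 1.36850 mol.
Reaction (1): O2→NO2 ratio 1:2 ⇒ n(NO2) = 2.73700 mol.
Reaction (2): NO2→HNO3 ratio 3:2 ⇒ n(HNO3) = 1.82467 mol.
Reaction (3): HNO3→Mg(NO3)2 ratio 2:1 ⇒ n(Mg(NO3)2) = 0.912333 mol.
Mass of Mg(NO3)2 = 0.912333 × 148.33 = 135.326 g.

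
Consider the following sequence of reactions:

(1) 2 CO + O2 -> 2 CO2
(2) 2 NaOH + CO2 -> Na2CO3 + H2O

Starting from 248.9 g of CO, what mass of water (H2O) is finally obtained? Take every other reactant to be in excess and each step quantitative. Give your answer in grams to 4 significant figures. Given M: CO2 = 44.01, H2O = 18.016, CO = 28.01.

160.1 g

n(CO) = 248.90 / 28.01 = 8.8861 mol.
Step 1 gives a 2:2 ratio of CO to CO2, so n(CO2) = 8.8861 mol.
In step 2 the CO2:H2O ratio is 1:1, so n(H2O) = 8.8861 mol.
Mass of H2O = 8.8861 × 18.016 = 160.09 g.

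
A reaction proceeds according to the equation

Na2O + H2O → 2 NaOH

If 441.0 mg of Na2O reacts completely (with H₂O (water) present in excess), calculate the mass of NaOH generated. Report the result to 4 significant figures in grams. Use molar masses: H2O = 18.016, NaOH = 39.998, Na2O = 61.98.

0.5692 g

Convert: 441.0 mg = 0.44100 g.
n(Na2O) = 0.44100 g / 61.98 g/mol = 0.0071152 mol.
From the equation the Na2O:NaOH mole ratio is 1:2, so n(NaOH) = 0.0071152 × 2/1 = 0.014230 mol.
Mass of NaOH = 0.014230 mol × 39.998 g/mol = 0.56919 g.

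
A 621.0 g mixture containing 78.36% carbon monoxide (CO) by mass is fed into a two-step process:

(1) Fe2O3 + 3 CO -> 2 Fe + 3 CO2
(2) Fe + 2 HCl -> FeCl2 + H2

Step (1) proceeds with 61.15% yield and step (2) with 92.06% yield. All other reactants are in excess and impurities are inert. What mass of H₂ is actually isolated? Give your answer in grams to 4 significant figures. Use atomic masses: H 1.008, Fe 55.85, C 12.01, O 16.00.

13.14 g

Pure CO = 621.0 × 0.7836 = 486.62 g.
M(CO) = 12.01 + 16.00 = 28.01 g/mol.
M(H2) = 2(1.008) = 2.016 g/mol.
n(CO) = 486.62 / 28.01 = 17.373 mol.
Step 1 (CO:Fe = 3:2): theoretical n(Fe) = 11.582 mol; at 61.15% yield, n(Fe) = 7.0824 mol.
Step 2 (Fe:H2 = 1:1): theoretical n(H2) = 7.0824 mol, so theoretical mass = 7.0824 × 2.016 = 14.278 g.
At 92.06% yield, actual mass of H2 = 14.278 × 0.9206 = 13.144 g.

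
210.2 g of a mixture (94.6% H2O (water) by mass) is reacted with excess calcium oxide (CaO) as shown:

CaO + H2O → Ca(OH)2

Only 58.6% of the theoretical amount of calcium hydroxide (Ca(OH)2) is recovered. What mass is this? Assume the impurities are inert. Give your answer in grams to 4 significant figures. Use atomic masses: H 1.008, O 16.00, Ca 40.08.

479.2 g

Pure H2O available = 210.2 g × 0.946 = 198.85 g.
M(H2O) = 2(1.008) + 16.00 = 18.016 g/mol.
M(Ca(OH)2) = 40.08 + 2(16.00) + 2(1.008) = 74.096 g/mol.
n(H2O) = 198.85 g / 18.016 g/mol = 11.037 mol.
From the equation the H2O:Ca(OH)2 mole ratio is 1:1, so n(Ca(OH)2) = 11.037 × 1/1 = 11.037 mol.
Mass of Ca(OH)2 = 11.037 mol × 74.096 g/mol = 817.82 g.
Actual mass collected = 817.82 g × 0.586 = 479.25 g.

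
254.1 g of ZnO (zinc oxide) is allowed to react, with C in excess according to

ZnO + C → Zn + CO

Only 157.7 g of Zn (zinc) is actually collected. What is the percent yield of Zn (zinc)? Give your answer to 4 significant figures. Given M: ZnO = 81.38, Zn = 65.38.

n(ZnO) = 254.10 g / 81.38 g/mol = 3.1224 mol.
From the equation the ZnO:Zn mole ratio is 1:1, so n(Zn) = 3.1224 × 1/1 = 3.1224 mol.
Mass of Zn = 3.1224 mol × 65.38 g/mol = 204.14 g.
This is the theoretical yield. Percent yield = 157.7 g / 204.14 g × 100% = 77.250%.

77.25 %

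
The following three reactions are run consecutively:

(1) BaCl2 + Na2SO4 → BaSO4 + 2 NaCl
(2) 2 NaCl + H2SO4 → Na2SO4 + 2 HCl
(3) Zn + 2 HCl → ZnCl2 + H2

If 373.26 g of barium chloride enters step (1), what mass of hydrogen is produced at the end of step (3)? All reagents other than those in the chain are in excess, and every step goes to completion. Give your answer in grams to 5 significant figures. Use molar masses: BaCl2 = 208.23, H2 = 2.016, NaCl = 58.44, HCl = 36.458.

3.6138 g

n(BaCl2) = 373.26 / 208.23 = 1.79254 mol.
Reaction (1): BaCl2→NaCl ratio 1:2 ⇒ n(NaCl) = 3.58507 mol.
Reaction (2): NaCl→HCl ratio 2:2 ⇒ n(HCl) = 3.58507 mol.
Reaction (3): HCl→H2 ratio 2:1 ⇒ n(H2) = 1.79254 mol.
Mass of H2 = 1.79254 × 2.016 = 3.61375 g.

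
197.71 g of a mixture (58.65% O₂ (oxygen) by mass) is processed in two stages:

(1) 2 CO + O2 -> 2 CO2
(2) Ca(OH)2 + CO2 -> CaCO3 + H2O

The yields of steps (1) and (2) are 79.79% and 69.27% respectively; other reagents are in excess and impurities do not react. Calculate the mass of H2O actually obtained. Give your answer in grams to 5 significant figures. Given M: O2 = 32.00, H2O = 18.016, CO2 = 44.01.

Pure O2 = 197.71 × 0.5865 = 115.957 g.
n(O2) = 115.957 / 32.00 = 3.62365 mol.
Step 1 (O2:CO2 = 1:2): theoretical n(CO2) = 7.24731 mol; at 79.79% yield, n(CO2) = 5.78263 mol.
Step 2 (CO2:H2O = 1:1): theoretical n(H2O) = 5.78263 mol, so theoretical mass = 5.78263 × 18.016 = 104.180 g.
At 69.27% yield, actual mass of H2O = 104.180 × 0.6927 = 72.1653 g.

72.165 g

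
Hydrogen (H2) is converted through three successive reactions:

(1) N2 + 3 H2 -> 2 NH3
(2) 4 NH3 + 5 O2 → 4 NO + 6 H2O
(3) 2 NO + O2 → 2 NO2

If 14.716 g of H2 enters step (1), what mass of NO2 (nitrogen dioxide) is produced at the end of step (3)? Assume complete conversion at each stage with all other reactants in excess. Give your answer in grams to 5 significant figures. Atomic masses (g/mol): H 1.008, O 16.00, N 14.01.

M(H2) = 2(1.008) = 2.016 g/mol.
M(NO2) = 14.01 + 2(16.00) = 46.01 g/mol.
n(H2) = 14.716 / 2.016 = 7.29960 mol.
Reaction (1): H2→NH3 ratio 3:2 ⇒ n(NH3) = 4.86640 mol.
Reaction (2): NH3→NO ratio 4:4 ⇒ n(NO) = 4.86640 mol.
Reaction (3): NO→NO2 ratio 2:2 ⇒ n(NO2) = 4.86640 mol.
Mass of NO2 = 4.86640 × 46.01 = 223.903 g.

223.90 g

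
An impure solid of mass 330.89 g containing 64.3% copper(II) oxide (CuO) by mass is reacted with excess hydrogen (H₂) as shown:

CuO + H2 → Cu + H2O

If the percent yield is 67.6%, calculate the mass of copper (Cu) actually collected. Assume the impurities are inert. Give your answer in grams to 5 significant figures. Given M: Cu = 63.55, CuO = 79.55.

114.90 g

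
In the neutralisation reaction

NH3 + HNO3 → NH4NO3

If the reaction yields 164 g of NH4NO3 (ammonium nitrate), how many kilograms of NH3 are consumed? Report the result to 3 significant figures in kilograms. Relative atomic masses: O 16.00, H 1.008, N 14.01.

M(NH4NO3) = 2(14.01) + 4(1.008) + 3(16.00) = 80.052 g/mol.
M(NH3) = 14.01 + 3(1.008) = 17.034 g/mol.
n(NH4NO3) = 164.0 g / 80.052 g/mol = 2.049 mol.
From the equation the NH4NO3:NH3 mole ratio is 1:1, so n(NH3) = 2.049 × 1/1 = 2.049 mol.
Mass of NH3 = 2.049 mol × 17.034 g/mol = 34.90 g.
Converting to kg: 34.90 g = 0.0349 kg.

0.0349 kg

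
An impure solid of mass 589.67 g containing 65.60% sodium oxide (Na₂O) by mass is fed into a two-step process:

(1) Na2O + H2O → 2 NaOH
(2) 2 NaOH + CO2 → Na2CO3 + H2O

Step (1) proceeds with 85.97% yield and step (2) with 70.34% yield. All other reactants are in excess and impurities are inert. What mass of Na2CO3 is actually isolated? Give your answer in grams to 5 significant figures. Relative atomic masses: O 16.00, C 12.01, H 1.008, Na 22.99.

400.01 g

Pure Na2O = 589.67 × 0.6560 = 386.824 g.
M(Na2O) = 2(22.99) + 16.00 = 61.98 g/mol.
M(Na2CO3) = 2(22.99) + 12.01 + 3(16.00) = 105.99 g/mol.
n(Na2O) = 386.824 / 61.98 = 6.24110 mol.
Step 1 (Na2O:NaOH = 1:2): theoretical n(NaOH) = 12.4822 mol; at 85.97% yield, n(NaOH) = 10.7310 mol.
Step 2 (NaOH:Na2CO3 = 2:1): theoretical n(Na2CO3) = 5.36548 mol, so theoretical mass = 5.36548 × 105.99 = 568.687 g.
At 70.34% yield, actual mass of Na2CO3 = 568.687 × 0.7034 = 400.014 g.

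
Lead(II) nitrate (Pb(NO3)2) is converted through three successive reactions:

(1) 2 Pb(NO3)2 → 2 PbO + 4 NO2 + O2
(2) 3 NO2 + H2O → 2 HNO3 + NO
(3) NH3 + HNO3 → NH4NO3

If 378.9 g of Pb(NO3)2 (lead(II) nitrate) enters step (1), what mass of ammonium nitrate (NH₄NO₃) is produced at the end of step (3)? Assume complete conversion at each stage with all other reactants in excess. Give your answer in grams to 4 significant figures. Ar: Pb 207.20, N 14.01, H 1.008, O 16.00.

M(Pb(NO3)2) = 207.20 + 2(14.01) + 6(16.00) = 331.22 g/mol.
M(NH4NO3) = 2(14.01) + 4(1.008) + 3(16.00) = 80.052 g/mol.
n(Pb(NO3)2) = 378.9 / 331.22 = 1.1440 mol.
Reaction (1): Pb(NO3)2→NO2 ratio 2:4 ⇒ n(NO2) = 2.2879 mol.
Reaction (2): NO2→HNO3 ratio 3:2 ⇒ n(HNO3) = 1.5253 mol.
Reaction (3): HNO3→NH4NO3 ratio 1:1 ⇒ n(NH4NO3) = 1.5253 mol.
Mass of NH4NO3 = 1.5253 × 80.052 = 122.10 g.

122.1 g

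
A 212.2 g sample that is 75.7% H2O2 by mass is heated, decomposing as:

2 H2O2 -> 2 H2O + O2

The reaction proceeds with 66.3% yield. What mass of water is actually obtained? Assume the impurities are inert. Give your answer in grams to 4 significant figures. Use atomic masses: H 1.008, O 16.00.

56.41 g

Pure H2O2 available = 212.2 g × 0.757 = 160.64 g.
M(H2O2) = 2(1.008) + 2(16.00) = 34.016 g/mol.
M(H2O) = 2(1.008) + 16.00 = 18.016 g/mol.
n(H2O2) = 160.64 g / 34.016 g/mol = 4.7223 mol.
From the equation the H2O2:H2O mole ratio is 2:2, so n(H2O) = 4.7223 × 2/2 = 4.7223 mol.
Mass of H2O = 4.7223 mol × 18.016 g/mol = 85.078 g.
Actual mass collected = 85.078 g × 0.663 = 56.407 g.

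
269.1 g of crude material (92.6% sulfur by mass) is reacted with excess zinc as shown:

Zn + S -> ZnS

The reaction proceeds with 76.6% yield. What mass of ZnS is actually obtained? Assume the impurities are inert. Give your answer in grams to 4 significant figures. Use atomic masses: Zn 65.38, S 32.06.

580.1 g

Pure S available = 269.1 g × 0.926 = 249.19 g.
M(S) = 32.06 g/mol.
M(ZnS) = 65.38 + 32.06 = 97.44 g/mol.
n(S) = 249.19 g / 32.06 g/mol = 7.7725 mol.
From the equation the S:ZnS mole ratio is 1:1, so n(ZnS) = 7.7725 × 1/1 = 7.7725 mol.
Mass of ZnS = 7.7725 mol × 97.44 g/mol = 757.35 g.
Actual mass collected = 757.35 g × 0.766 = 580.13 g.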